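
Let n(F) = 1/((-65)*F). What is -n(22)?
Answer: 1/1430 ≈ 0.00069930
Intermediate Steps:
n(F) = -1/(65*F)
-n(22) = -(-1)/(65*22) = -1*(-1/1430) = 1/1430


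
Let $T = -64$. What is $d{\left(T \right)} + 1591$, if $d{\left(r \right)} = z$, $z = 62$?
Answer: $1653$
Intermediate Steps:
$d{\left(r \right)} = 62$
$d{\left(T \right)} + 1591 = 62 + 1591 = 1653$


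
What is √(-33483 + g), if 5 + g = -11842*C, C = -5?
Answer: 3*√2858 ≈ 160.38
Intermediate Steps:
g = 59205 (g = -5 - 11842*(-5) = -5 + 59210 = 59205)
√(-33483 + g) = √(-33483 + 59205) = √25722 = 3*√2858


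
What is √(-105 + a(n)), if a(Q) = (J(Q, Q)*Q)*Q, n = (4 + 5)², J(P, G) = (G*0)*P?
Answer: I*√105 ≈ 10.247*I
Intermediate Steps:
J(P, G) = 0 (J(P, G) = 0*P = 0)
n = 81 (n = 9² = 81)
a(Q) = 0 (a(Q) = (0*Q)*Q = 0*Q = 0)
√(-105 + a(n)) = √(-105 + 0) = √(-105) = I*√105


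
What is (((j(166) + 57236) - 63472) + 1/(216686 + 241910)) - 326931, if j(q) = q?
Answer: -152712926595/458596 ≈ -3.3300e+5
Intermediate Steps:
(((j(166) + 57236) - 63472) + 1/(216686 + 241910)) - 326931 = (((166 + 57236) - 63472) + 1/(216686 + 241910)) - 326931 = ((57402 - 63472) + 1/458596) - 326931 = (-6070 + 1/458596) - 326931 = -2783677719/458596 - 326931 = -152712926595/458596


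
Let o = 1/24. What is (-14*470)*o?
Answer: -1645/6 ≈ -274.17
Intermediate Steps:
o = 1/24 ≈ 0.041667
(-14*470)*o = -14*470*(1/24) = -6580*1/24 = -1645/6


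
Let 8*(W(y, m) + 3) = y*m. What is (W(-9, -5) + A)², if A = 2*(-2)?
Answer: 121/64 ≈ 1.8906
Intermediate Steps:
W(y, m) = -3 + m*y/8 (W(y, m) = -3 + (y*m)/8 = -3 + (m*y)/8 = -3 + m*y/8)
A = -4
(W(-9, -5) + A)² = ((-3 + (⅛)*(-5)*(-9)) - 4)² = ((-3 + 45/8) - 4)² = (21/8 - 4)² = (-11/8)² = 121/64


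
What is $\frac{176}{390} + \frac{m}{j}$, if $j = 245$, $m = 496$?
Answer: $\frac{23656}{9555} \approx 2.4758$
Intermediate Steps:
$\frac{176}{390} + \frac{m}{j} = \frac{176}{390} + \frac{496}{245} = 176 \cdot \frac{1}{390} + 496 \cdot \frac{1}{245} = \frac{88}{195} + \frac{496}{245} = \frac{23656}{9555}$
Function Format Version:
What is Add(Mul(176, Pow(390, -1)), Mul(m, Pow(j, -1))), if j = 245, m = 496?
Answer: Rational(23656, 9555) ≈ 2.4758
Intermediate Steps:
Add(Mul(176, Pow(390, -1)), Mul(m, Pow(j, -1))) = Add(Mul(176, Pow(390, -1)), Mul(496, Pow(245, -1))) = Add(Mul(176, Rational(1, 390)), Mul(496, Rational(1, 245))) = Add(Rational(88, 195), Rational(496, 245)) = Rational(23656, 9555)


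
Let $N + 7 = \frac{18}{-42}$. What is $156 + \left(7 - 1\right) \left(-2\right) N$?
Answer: $\frac{1716}{7} \approx 245.14$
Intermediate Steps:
$N = - \frac{52}{7}$ ($N = -7 + \frac{18}{-42} = -7 + 18 \left(- \frac{1}{42}\right) = -7 - \frac{3}{7} = - \frac{52}{7} \approx -7.4286$)
$156 + \left(7 - 1\right) \left(-2\right) N = 156 + \left(7 - 1\right) \left(-2\right) \left(- \frac{52}{7}\right) = 156 + 6 \left(-2\right) \left(- \frac{52}{7}\right) = 156 - - \frac{624}{7} = 156 + \frac{624}{7} = \frac{1716}{7}$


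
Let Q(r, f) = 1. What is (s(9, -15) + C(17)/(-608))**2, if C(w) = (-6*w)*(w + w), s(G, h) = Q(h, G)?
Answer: 1038361/23104 ≈ 44.943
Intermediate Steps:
s(G, h) = 1
C(w) = -12*w**2 (C(w) = (-6*w)*(2*w) = -12*w**2)
(s(9, -15) + C(17)/(-608))**2 = (1 - 12*17**2/(-608))**2 = (1 - 12*289*(-1/608))**2 = (1 - 3468*(-1/608))**2 = (1 + 867/152)**2 = (1019/152)**2 = 1038361/23104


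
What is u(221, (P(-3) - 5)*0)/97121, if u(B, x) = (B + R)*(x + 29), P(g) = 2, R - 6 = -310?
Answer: -83/3349 ≈ -0.024784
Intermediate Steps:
R = -304 (R = 6 - 310 = -304)
u(B, x) = (-304 + B)*(29 + x) (u(B, x) = (B - 304)*(x + 29) = (-304 + B)*(29 + x))
u(221, (P(-3) - 5)*0)/97121 = (-8816 - 304*(2 - 5)*0 + 29*221 + 221*((2 - 5)*0))/97121 = (-8816 - (-912)*0 + 6409 + 221*(-3*0))*(1/97121) = (-8816 - 304*0 + 6409 + 221*0)*(1/97121) = (-8816 + 0 + 6409 + 0)*(1/97121) = -2407*1/97121 = -83/3349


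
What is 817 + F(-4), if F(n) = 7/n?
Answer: 3261/4 ≈ 815.25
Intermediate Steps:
817 + F(-4) = 817 + 7/(-4) = 817 + 7*(-¼) = 817 - 7/4 = 3261/4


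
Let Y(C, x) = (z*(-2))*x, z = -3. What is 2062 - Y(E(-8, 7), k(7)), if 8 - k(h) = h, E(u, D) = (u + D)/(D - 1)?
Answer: 2056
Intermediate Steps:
E(u, D) = (D + u)/(-1 + D)
k(h) = 8 - h
Y(C, x) = 6*x (Y(C, x) = (-3*(-2))*x = 6*x)
2062 - Y(E(-8, 7), k(7)) = 2062 - 6*(8 - 1*7) = 2062 - 6*(8 - 7) = 2062 - 6 = 2056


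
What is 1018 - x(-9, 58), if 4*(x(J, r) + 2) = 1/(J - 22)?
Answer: 126481/124 ≈ 1020.0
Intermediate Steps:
x(J, r) = -2 + 1/(4*(-22 + J)) (x(J, r) = -2 + 1/(4*(J - 22)) = -2 + 1/(4*(-22 + J)))
1018 - x(-9, 58) = 1018 - (177 - 8*(-9))/(4*(-22 - 9)) = 1018 - (177 + 72)/(4*(-31)) = 1018 - (-1)*249/(4*31) = 1018 - 1*(-249/124) = 1018 + 249/124 = 126481/124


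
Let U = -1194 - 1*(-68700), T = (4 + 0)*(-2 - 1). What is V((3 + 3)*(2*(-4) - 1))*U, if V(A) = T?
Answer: -810072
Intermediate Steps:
T = -12 (T = 4*(-3) = -12)
V(A) = -12
U = 67506 (U = -1194 + 68700 = 67506)
V((3 + 3)*(2*(-4) - 1))*U = -12*67506 = -810072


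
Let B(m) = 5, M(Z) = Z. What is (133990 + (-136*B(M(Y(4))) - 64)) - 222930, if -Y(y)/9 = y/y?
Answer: -89684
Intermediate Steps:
Y(y) = -9 (Y(y) = -9*y/y = -9*1 = -9)
(133990 + (-136*B(M(Y(4))) - 64)) - 222930 = (133990 + (-136*5 - 64)) - 222930 = (133990 + (-680 - 64)) - 222930 = (133990 - 744) - 222930 = 133246 - 222930 = -89684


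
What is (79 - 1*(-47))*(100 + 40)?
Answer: 17640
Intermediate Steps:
(79 - 1*(-47))*(100 + 40) = (79 + 47)*140 = 126*140 = 17640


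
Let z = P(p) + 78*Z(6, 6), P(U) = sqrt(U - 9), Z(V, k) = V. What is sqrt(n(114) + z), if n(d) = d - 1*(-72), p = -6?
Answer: sqrt(654 + I*sqrt(15)) ≈ 25.574 + 0.07572*I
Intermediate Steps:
n(d) = 72 + d (n(d) = d + 72 = 72 + d)
P(U) = sqrt(-9 + U)
z = 468 + I*sqrt(15) (z = sqrt(-9 - 6) + 78*6 = sqrt(-15) + 468 = I*sqrt(15) + 468 = 468 + I*sqrt(15) ≈ 468.0 + 3.873*I)
sqrt(n(114) + z) = sqrt((72 + 114) + (468 + I*sqrt(15))) = sqrt(186 + (468 + I*sqrt(15))) = sqrt(654 + I*sqrt(15))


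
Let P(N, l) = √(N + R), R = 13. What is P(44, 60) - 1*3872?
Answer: -3872 + √57 ≈ -3864.4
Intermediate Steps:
P(N, l) = √(13 + N) (P(N, l) = √(N + 13) = √(13 + N))
P(44, 60) - 1*3872 = √(13 + 44) - 1*3872 = √57 - 3872 = -3872 + √57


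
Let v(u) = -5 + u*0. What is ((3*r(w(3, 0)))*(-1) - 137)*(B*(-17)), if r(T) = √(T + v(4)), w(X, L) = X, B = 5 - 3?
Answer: 4658 + 102*I*√2 ≈ 4658.0 + 144.25*I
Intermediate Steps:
B = 2
v(u) = -5 (v(u) = -5 + 0 = -5)
r(T) = √(-5 + T) (r(T) = √(T - 5) = √(-5 + T))
((3*r(w(3, 0)))*(-1) - 137)*(B*(-17)) = ((3*√(-5 + 3))*(-1) - 137)*(2*(-17)) = ((3*√(-2))*(-1) - 137)*(-34) = ((3*(I*√2))*(-1) - 137)*(-34) = ((3*I*√2)*(-1) - 137)*(-34) = (-3*I*√2 - 137)*(-34) = (-137 - 3*I*√2)*(-34) = 4658 + 102*I*√2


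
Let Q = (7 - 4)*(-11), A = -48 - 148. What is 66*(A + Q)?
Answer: -15114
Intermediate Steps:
A = -196
Q = -33 (Q = 3*(-11) = -33)
66*(A + Q) = 66*(-196 - 33) = 66*(-229) = -15114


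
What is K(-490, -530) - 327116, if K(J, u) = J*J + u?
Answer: -87546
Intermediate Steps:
K(J, u) = u + J² (K(J, u) = J² + u = u + J²)
K(-490, -530) - 327116 = (-530 + (-490)²) - 327116 = (-530 + 240100) - 327116 = 239570 - 327116 = -87546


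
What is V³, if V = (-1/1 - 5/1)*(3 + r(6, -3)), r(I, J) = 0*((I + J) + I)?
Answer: -5832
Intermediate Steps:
r(I, J) = 0 (r(I, J) = 0*(J + 2*I) = 0)
V = -18 (V = (-1/1 - 5/1)*(3 + 0) = (-1*1 - 5*1)*3 = (-1 - 5)*3 = -6*3 = -18)
V³ = (-18)³ = -5832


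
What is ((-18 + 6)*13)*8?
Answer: -1248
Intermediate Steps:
((-18 + 6)*13)*8 = -12*13*8 = -156*8 = -1248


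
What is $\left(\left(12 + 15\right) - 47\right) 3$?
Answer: $-60$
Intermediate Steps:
$\left(\left(12 + 15\right) - 47\right) 3 = \left(27 - 47\right) 3 = \left(-20\right) 3 = -60$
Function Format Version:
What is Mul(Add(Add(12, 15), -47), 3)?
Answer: -60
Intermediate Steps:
Mul(Add(Add(12, 15), -47), 3) = Mul(Add(27, -47), 3) = Mul(-20, 3) = -60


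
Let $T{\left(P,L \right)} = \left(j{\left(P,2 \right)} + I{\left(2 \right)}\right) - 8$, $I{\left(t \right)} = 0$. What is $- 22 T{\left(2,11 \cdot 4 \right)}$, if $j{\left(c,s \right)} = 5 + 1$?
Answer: $44$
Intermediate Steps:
$j{\left(c,s \right)} = 6$
$T{\left(P,L \right)} = -2$ ($T{\left(P,L \right)} = \left(6 + 0\right) - 8 = 6 - 8 = -2$)
$- 22 T{\left(2,11 \cdot 4 \right)} = \left(-22\right) \left(-2\right) = 44$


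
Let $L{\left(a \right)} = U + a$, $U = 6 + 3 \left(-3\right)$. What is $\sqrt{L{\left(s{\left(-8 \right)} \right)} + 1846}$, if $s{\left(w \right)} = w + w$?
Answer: $3 \sqrt{203} \approx 42.743$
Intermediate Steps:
$U = -3$ ($U = 6 - 9 = -3$)
$s{\left(w \right)} = 2 w$
$L{\left(a \right)} = -3 + a$
$\sqrt{L{\left(s{\left(-8 \right)} \right)} + 1846} = \sqrt{\left(-3 + 2 \left(-8\right)\right) + 1846} = \sqrt{\left(-3 - 16\right) + 1846} = \sqrt{-19 + 1846} = \sqrt{1827} = 3 \sqrt{203}$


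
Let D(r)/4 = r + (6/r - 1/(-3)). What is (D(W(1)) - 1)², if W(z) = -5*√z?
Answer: 134689/225 ≈ 598.62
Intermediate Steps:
D(r) = 4/3 + 4*r + 24/r (D(r) = 4*(r + (6/r - 1/(-3))) = 4*(r + (6/r - 1*(-⅓))) = 4*(r + (6/r + ⅓)) = 4*(r + (⅓ + 6/r)) = 4*(⅓ + r + 6/r) = 4/3 + 4*r + 24/r)
(D(W(1)) - 1)² = ((4/3 + 4*(-5*√1) + 24/((-5*√1))) - 1)² = ((4/3 + 4*(-5*1) + 24/((-5*1))) - 1)² = ((4/3 + 4*(-5) + 24/(-5)) - 1)² = ((4/3 - 20 + 24*(-⅕)) - 1)² = ((4/3 - 20 - 24/5) - 1)² = (-352/15 - 1)² = (-367/15)² = 134689/225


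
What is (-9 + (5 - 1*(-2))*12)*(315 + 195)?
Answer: 38250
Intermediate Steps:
(-9 + (5 - 1*(-2))*12)*(315 + 195) = (-9 + (5 + 2)*12)*510 = (-9 + 7*12)*510 = (-9 + 84)*510 = 75*510 = 38250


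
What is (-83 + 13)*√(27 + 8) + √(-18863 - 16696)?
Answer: -70*√35 + 9*I*√439 ≈ -414.13 + 188.57*I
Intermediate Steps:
(-83 + 13)*√(27 + 8) + √(-18863 - 16696) = -70*√35 + √(-35559) = -70*√35 + 9*I*√439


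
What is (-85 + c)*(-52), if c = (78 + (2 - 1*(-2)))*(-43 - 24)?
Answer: 290108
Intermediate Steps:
c = -5494 (c = (78 + (2 + 2))*(-67) = (78 + 4)*(-67) = 82*(-67) = -5494)
(-85 + c)*(-52) = (-85 - 5494)*(-52) = -5579*(-52) = 290108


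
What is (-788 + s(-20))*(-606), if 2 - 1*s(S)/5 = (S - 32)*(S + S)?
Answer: 6773868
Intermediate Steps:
s(S) = 10 - 10*S*(-32 + S) (s(S) = 10 - 5*(S - 32)*(S + S) = 10 - 5*(-32 + S)*2*S = 10 - 10*S*(-32 + S))
(-788 + s(-20))*(-606) = (-788 + (10 - 10*(-20)² + 320*(-20)))*(-606) = (-788 + (10 - 10*400 - 6400))*(-606) = (-788 + (10 - 4000 - 6400))*(-606) = (-788 - 10390)*(-606) = -11178*(-606) = 6773868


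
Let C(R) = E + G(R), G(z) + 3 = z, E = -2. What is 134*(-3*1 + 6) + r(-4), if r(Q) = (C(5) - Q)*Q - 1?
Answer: 385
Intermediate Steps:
G(z) = -3 + z
C(R) = -5 + R (C(R) = -2 + (-3 + R) = -5 + R)
r(Q) = -1 - Q**2 (r(Q) = ((-5 + 5) - Q)*Q - 1 = (0 - Q)*Q - 1 = (-Q)*Q - 1 = -Q**2 - 1 = -1 - Q**2)
134*(-3*1 + 6) + r(-4) = 134*(-3*1 + 6) + (-1 - 1*(-4)**2) = 134*(-3 + 6) + (-1 - 1*16) = 134*3 + (-1 - 16) = 402 - 17 = 385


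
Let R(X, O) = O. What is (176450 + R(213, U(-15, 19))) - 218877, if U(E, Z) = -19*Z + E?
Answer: -42803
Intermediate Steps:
U(E, Z) = E - 19*Z
(176450 + R(213, U(-15, 19))) - 218877 = (176450 + (-15 - 19*19)) - 218877 = (176450 + (-15 - 361)) - 218877 = (176450 - 376) - 218877 = 176074 - 218877 = -42803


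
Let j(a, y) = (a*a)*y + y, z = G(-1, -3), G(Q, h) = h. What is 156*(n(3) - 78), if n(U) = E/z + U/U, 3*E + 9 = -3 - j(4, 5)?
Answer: -30992/3 ≈ -10331.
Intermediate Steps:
z = -3
j(a, y) = y + y*a² (j(a, y) = a²*y + y = y*a² + y = y + y*a²)
E = -97/3 (E = -3 + (-3 - 5*(1 + 4²))/3 = -3 + (-3 - 5*(1 + 16))/3 = -3 + (-3 - 5*17)/3 = -3 + (-3 - 1*85)/3 = -3 + (-3 - 85)/3 = -3 + (⅓)*(-88) = -3 - 88/3 = -97/3 ≈ -32.333)
n(U) = 106/9 (n(U) = -97/3/(-3) + U/U = -97/3*(-⅓) + 1 = 97/9 + 1 = 106/9)
156*(n(3) - 78) = 156*(106/9 - 78) = 156*(-596/9) = -30992/3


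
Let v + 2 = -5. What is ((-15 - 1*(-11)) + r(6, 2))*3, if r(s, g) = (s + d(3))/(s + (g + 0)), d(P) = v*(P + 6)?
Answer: -267/8 ≈ -33.375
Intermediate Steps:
v = -7 (v = -2 - 5 = -7)
d(P) = -42 - 7*P (d(P) = -7*(P + 6) = -7*(6 + P) = -42 - 7*P)
r(s, g) = (-63 + s)/(g + s) (r(s, g) = (s + (-42 - 7*3))/(s + (g + 0)) = (s + (-42 - 21))/(s + g) = (s - 63)/(g + s) = (-63 + s)/(g + s))
((-15 - 1*(-11)) + r(6, 2))*3 = ((-15 - 1*(-11)) + (-63 + 6)/(2 + 6))*3 = ((-15 + 11) - 57/8)*3 = (-4 + (⅛)*(-57))*3 = (-4 - 57/8)*3 = -89/8*3 = -267/8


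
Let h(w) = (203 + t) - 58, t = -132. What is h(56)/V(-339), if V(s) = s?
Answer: -13/339 ≈ -0.038348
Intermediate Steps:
h(w) = 13 (h(w) = (203 - 132) - 58 = 71 - 58 = 13)
h(56)/V(-339) = 13/(-339) = 13*(-1/339) = -13/339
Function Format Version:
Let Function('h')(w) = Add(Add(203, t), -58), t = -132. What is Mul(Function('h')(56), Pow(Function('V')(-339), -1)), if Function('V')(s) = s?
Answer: Rational(-13, 339) ≈ -0.038348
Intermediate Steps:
Function('h')(w) = 13 (Function('h')(w) = Add(Add(203, -132), -58) = Add(71, -58) = 13)
Mul(Function('h')(56), Pow(Function('V')(-339), -1)) = Mul(13, Pow(-339, -1)) = Mul(13, Rational(-1, 339)) = Rational(-13, 339)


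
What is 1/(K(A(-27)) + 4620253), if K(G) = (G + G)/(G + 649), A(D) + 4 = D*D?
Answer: 687/3174114536 ≈ 2.1644e-7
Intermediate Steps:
A(D) = -4 + D² (A(D) = -4 + D*D = -4 + D²)
K(G) = 2*G/(649 + G) (K(G) = (2*G)/(649 + G) = 2*G/(649 + G))
1/(K(A(-27)) + 4620253) = 1/(2*(-4 + (-27)²)/(649 + (-4 + (-27)²)) + 4620253) = 1/(2*(-4 + 729)/(649 + (-4 + 729)) + 4620253) = 1/(2*725/(649 + 725) + 4620253) = 1/(2*725/1374 + 4620253) = 1/(2*725*(1/1374) + 4620253) = 1/(725/687 + 4620253) = 1/(3174114536/687) = 687/3174114536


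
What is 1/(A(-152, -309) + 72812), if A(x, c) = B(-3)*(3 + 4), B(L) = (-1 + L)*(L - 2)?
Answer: 1/72952 ≈ 1.3708e-5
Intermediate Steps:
B(L) = (-1 + L)*(-2 + L)
A(x, c) = 140 (A(x, c) = (2 + (-3)² - 3*(-3))*(3 + 4) = (2 + 9 + 9)*7 = 20*7 = 140)
1/(A(-152, -309) + 72812) = 1/(140 + 72812) = 1/72952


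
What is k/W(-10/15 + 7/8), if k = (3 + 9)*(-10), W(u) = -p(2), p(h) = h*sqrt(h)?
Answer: 30*sqrt(2) ≈ 42.426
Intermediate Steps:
p(h) = h**(3/2)
W(u) = -2*sqrt(2) (W(u) = -2**(3/2) = -2*sqrt(2))
k = -120 (k = 12*(-10) = -120)
k/W(-10/15 + 7/8) = -120*(-sqrt(2)/4) = -(-30)*sqrt(2) = 30*sqrt(2)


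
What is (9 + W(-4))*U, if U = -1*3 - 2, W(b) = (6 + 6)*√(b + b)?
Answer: -45 - 120*I*√2 ≈ -45.0 - 169.71*I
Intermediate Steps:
W(b) = 12*√2*√b (W(b) = 12*√(2*b) = 12*(√2*√b) = 12*√2*√b)
U = -5 (U = -3 - 2 = -5)
(9 + W(-4))*U = (9 + 12*√2*√(-4))*(-5) = (9 + 12*√2*(2*I))*(-5) = (9 + 24*I*√2)*(-5) = -45 - 120*I*√2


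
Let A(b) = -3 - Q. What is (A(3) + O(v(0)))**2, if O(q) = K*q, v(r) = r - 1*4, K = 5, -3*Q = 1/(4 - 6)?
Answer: 19321/36 ≈ 536.69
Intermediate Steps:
Q = 1/6 (Q = -1/(3*(4 - 6)) = -1/3/(-2) = -1/3*(-1/2) = 1/6 ≈ 0.16667)
v(r) = -4 + r (v(r) = r - 4 = -4 + r)
O(q) = 5*q
A(b) = -19/6 (A(b) = -3 - 1*1/6 = -3 - 1/6 = -19/6)
(A(3) + O(v(0)))**2 = (-19/6 + 5*(-4 + 0))**2 = (-19/6 + 5*(-4))**2 = (-19/6 - 20)**2 = (-139/6)**2 = 19321/36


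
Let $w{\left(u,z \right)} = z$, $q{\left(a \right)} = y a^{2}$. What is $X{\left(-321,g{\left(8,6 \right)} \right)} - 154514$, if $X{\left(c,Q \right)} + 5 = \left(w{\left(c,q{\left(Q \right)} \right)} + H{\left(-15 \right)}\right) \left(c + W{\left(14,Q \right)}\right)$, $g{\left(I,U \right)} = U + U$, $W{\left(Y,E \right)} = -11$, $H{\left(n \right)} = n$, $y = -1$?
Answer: $-101731$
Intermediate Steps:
$q{\left(a \right)} = - a^{2}$
$g{\left(I,U \right)} = 2 U$
$X{\left(c,Q \right)} = -5 + \left(-15 - Q^{2}\right) \left(-11 + c\right)$ ($X{\left(c,Q \right)} = -5 + \left(- Q^{2} - 15\right) \left(c - 11\right) = -5 + \left(-15 - Q^{2}\right) \left(-11 + c\right)$)
$X{\left(-321,g{\left(8,6 \right)} \right)} - 154514 = \left(160 - -4815 + 11 \left(2 \cdot 6\right)^{2} - - 321 \left(2 \cdot 6\right)^{2}\right) - 154514 = \left(160 + 4815 + 11 \cdot 12^{2} - - 321 \cdot 12^{2}\right) - 154514 = \left(160 + 4815 + 11 \cdot 144 - \left(-321\right) 144\right) - 154514 = \left(160 + 4815 + 1584 + 46224\right) - 154514 = 52783 - 154514 = -101731$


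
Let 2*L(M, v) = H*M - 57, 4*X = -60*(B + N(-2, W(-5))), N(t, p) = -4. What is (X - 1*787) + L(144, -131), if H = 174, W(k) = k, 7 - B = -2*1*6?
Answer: 22975/2 ≈ 11488.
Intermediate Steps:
B = 19 (B = 7 - (-2*1)*6 = 7 - (-2)*6 = 7 - 1*(-12) = 7 + 12 = 19)
X = -225 (X = (-60*(19 - 4))/4 = (-60*15)/4 = (1/4)*(-900) = -225)
L(M, v) = -57/2 + 87*M (L(M, v) = (174*M - 57)/2 = (-57 + 174*M)/2 = -57/2 + 87*M)
(X - 1*787) + L(144, -131) = (-225 - 1*787) + (-57/2 + 87*144) = (-225 - 787) + (-57/2 + 12528) = -1012 + 24999/2 = 22975/2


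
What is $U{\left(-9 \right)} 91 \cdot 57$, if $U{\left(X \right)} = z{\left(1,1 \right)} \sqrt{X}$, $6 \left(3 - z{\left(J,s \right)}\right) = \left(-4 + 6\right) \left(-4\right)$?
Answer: $67431 i \approx 67431.0 i$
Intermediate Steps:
$z{\left(J,s \right)} = \frac{13}{3}$ ($z{\left(J,s \right)} = 3 - \frac{\left(-4 + 6\right) \left(-4\right)}{6} = 3 - \frac{2 \left(-4\right)}{6} = 3 - - \frac{4}{3} = 3 + \frac{4}{3} = \frac{13}{3}$)
$U{\left(X \right)} = \frac{13 \sqrt{X}}{3}$
$U{\left(-9 \right)} 91 \cdot 57 = \frac{13 \sqrt{-9}}{3} \cdot 91 \cdot 57 = \frac{13 \cdot 3 i}{3} \cdot 91 \cdot 57 = 13 i 91 \cdot 57 = 1183 i 57 = 67431 i$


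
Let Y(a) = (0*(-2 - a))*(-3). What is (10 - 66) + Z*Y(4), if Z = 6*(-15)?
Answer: -56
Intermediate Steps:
Z = -90
Y(a) = 0 (Y(a) = 0*(-3) = 0)
(10 - 66) + Z*Y(4) = (10 - 66) - 90*0 = -56 + 0 = -56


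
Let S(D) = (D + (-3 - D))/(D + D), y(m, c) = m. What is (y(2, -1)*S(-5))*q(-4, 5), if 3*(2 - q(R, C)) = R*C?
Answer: 26/5 ≈ 5.2000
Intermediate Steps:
q(R, C) = 2 - C*R/3 (q(R, C) = 2 - R*C/3 = 2 - C*R/3)
S(D) = -3/(2*D) (S(D) = -3*1/(2*D) = -3/(2*D))
(y(2, -1)*S(-5))*q(-4, 5) = (2*(-3/2/(-5)))*(2 - ⅓*5*(-4)) = (2*(-3/2*(-⅕)))*(2 + 20/3) = (2*(3/10))*(26/3) = (⅗)*(26/3) = 26/5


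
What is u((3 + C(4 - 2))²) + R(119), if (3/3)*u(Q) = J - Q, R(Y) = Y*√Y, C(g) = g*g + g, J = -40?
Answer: -121 + 119*√119 ≈ 1177.1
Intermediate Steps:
C(g) = g + g² (C(g) = g² + g = g + g²)
R(Y) = Y^(3/2)
u(Q) = -40 - Q
u((3 + C(4 - 2))²) + R(119) = (-40 - (3 + (4 - 2)*(1 + (4 - 2)))²) + 119^(3/2) = (-40 - (3 + 2*(1 + 2))²) + 119*√119 = (-40 - (3 + 2*3)²) + 119*√119 = (-40 - (3 + 6)²) + 119*√119 = (-40 - 1*9²) + 119*√119 = (-40 - 1*81) + 119*√119 = (-40 - 81) + 119*√119 = -121 + 119*√119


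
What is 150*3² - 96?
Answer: 1254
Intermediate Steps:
150*3² - 96 = 150*9 - 96 = 1350 - 96 = 1254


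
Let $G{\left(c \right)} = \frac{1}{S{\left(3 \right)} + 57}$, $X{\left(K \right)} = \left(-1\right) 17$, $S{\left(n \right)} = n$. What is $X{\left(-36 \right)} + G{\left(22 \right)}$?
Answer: $- \frac{1019}{60} \approx -16.983$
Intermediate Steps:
$X{\left(K \right)} = -17$
$G{\left(c \right)} = \frac{1}{60}$ ($G{\left(c \right)} = \frac{1}{3 + 57} = \frac{1}{60}$)
$X{\left(-36 \right)} + G{\left(22 \right)} = -17 + \frac{1}{60} = - \frac{1019}{60}$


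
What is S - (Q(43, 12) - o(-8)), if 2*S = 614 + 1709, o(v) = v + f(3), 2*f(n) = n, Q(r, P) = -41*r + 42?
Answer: 2876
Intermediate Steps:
Q(r, P) = 42 - 41*r
f(n) = n/2
o(v) = 3/2 + v (o(v) = v + (½)*3 = v + 3/2 = 3/2 + v)
S = 2323/2 (S = (614 + 1709)/2 = (½)*2323 = 2323/2 ≈ 1161.5)
S - (Q(43, 12) - o(-8)) = 2323/2 - ((42 - 41*43) - (3/2 - 8)) = 2323/2 - ((42 - 1763) - 1*(-13/2)) = 2323/2 - (-1721 + 13/2) = 2323/2 - 1*(-3429/2) = 2323/2 + 3429/2 = 2876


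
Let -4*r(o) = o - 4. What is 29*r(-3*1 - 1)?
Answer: 58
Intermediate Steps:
r(o) = 1 - o/4 (r(o) = -(o - 4)/4 = -(-4 + o)/4 = 1 - o/4)
29*r(-3*1 - 1) = 29*(1 - (-3*1 - 1)/4) = 29*(1 - (-3 - 1)/4) = 29*(1 - ¼*(-4)) = 29*(1 + 1) = 29*2 = 58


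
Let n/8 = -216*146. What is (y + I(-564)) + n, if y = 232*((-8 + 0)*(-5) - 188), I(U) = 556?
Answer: -286068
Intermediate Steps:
n = -252288 (n = 8*(-216*146) = 8*(-31536) = -252288)
y = -34336 (y = 232*(-8*(-5) - 188) = 232*(40 - 188) = 232*(-148) = -34336)
(y + I(-564)) + n = (-34336 + 556) - 252288 = -33780 - 252288 = -286068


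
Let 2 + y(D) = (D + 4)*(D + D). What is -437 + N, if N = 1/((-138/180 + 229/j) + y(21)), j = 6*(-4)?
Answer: -54416431/124523 ≈ -437.00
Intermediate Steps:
j = -24
y(D) = -2 + 2*D*(4 + D) (y(D) = -2 + (D + 4)*(D + D) = -2 + (4 + D)*(2*D) = -2 + 2*D*(4 + D))
N = 120/124523 (N = 1/((-138/180 + 229/(-24)) + (-2 + 2*21² + 8*21)) = 1/((-138*1/180 + 229*(-1/24)) + (-2 + 2*441 + 168)) = 1/((-23/30 - 229/24) + (-2 + 882 + 168)) = 1/(-1237/120 + 1048) = 1/(124523/120) = 120/124523 ≈ 0.00096368)
-437 + N = -437 + 120/124523 = -54416431/124523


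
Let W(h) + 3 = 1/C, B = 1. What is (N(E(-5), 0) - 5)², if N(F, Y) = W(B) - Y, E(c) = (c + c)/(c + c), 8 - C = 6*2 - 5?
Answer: 49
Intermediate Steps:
C = 1 (C = 8 - (6*2 - 5) = 8 - (12 - 5) = 8 - 1*7 = 8 - 7 = 1)
W(h) = -2 (W(h) = -3 + 1/1 = -3 + 1 = -2)
E(c) = 1 (E(c) = (2*c)/((2*c)) = (2*c)*(1/(2*c)) = 1)
N(F, Y) = -2 - Y
(N(E(-5), 0) - 5)² = ((-2 - 1*0) - 5)² = ((-2 + 0) - 5)² = (-2 - 5)² = (-7)² = 49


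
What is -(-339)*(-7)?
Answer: -2373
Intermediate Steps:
-(-339)*(-7) = -113*21 = -2373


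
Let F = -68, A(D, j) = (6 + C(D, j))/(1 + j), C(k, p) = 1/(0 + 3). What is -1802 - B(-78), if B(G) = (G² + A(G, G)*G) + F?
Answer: -602480/77 ≈ -7824.4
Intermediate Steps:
C(k, p) = ⅓ (C(k, p) = 1/3 = ⅓)
A(D, j) = 19/(3*(1 + j)) (A(D, j) = (6 + ⅓)/(1 + j) = 19/(3*(1 + j)))
B(G) = -68 + G² + 19*G/(3*(1 + G)) (B(G) = (G² + (19/(3*(1 + G)))*G) - 68 = (G² + 19*G/(3*(1 + G))) - 68 = -68 + G² + 19*G/(3*(1 + G)))
-1802 - B(-78) = -1802 - ((19/3)*(-78) + (1 - 78)*(-68 + (-78)²))/(1 - 78) = -1802 - (-494 - 77*(-68 + 6084))/(-77) = -1802 - (-1)*(-494 - 77*6016)/77 = -1802 - (-1)*(-494 - 463232)/77 = -1802 - (-1)*(-463726)/77 = -1802 - 1*463726/77 = -1802 - 463726/77 = -602480/77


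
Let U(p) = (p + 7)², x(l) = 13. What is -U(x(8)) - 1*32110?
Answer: -32510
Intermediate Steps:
U(p) = (7 + p)²
-U(x(8)) - 1*32110 = -(7 + 13)² - 1*32110 = -1*20² - 32110 = -1*400 - 32110 = -400 - 32110 = -32510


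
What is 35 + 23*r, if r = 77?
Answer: 1806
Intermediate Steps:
35 + 23*r = 35 + 23*77 = 35 + 1771 = 1806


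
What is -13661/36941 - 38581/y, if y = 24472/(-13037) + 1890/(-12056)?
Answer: 112001688573443315/5904545303321 ≈ 18969.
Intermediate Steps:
y = -159837181/78587036 (y = 24472*(-1/13037) + 1890*(-1/12056) = -24472/13037 - 945/6028 = -159837181/78587036 ≈ -2.0339)
-13661/36941 - 38581/y = -13661/36941 - 38581/(-159837181/78587036) = -13661*1/36941 - 38581*(-78587036/159837181) = -13661/36941 + 3031966435916/159837181 = 112001688573443315/5904545303321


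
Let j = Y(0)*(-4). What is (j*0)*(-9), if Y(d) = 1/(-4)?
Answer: 0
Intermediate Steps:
Y(d) = -¼
j = 1 (j = -¼*(-4) = 1)
(j*0)*(-9) = (1*0)*(-9) = 0*(-9) = 0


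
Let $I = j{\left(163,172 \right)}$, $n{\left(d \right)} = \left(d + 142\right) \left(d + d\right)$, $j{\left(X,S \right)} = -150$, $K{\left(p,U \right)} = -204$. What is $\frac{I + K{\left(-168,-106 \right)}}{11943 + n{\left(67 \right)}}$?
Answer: $- \frac{354}{39949} \approx -0.0088613$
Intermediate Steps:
$n{\left(d \right)} = 2 d \left(142 + d\right)$ ($n{\left(d \right)} = \left(142 + d\right) 2 d = 2 d \left(142 + d\right)$)
$I = -150$
$\frac{I + K{\left(-168,-106 \right)}}{11943 + n{\left(67 \right)}} = \frac{-150 - 204}{11943 + 2 \cdot 67 \left(142 + 67\right)} = - \frac{354}{11943 + 2 \cdot 67 \cdot 209} = - \frac{354}{11943 + 28006} = - \frac{354}{39949}$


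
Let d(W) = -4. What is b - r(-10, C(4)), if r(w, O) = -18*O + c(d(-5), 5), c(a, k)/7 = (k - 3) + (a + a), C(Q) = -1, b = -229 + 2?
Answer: -203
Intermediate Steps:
b = -227
c(a, k) = -21 + 7*k + 14*a (c(a, k) = 7*((k - 3) + (a + a)) = 7*((-3 + k) + 2*a) = 7*(-3 + k + 2*a) = -21 + 7*k + 14*a)
r(w, O) = -42 - 18*O (r(w, O) = -18*O + (-21 + 7*5 + 14*(-4)) = -18*O + (-21 + 35 - 56) = -18*O - 42 = -42 - 18*O)
b - r(-10, C(4)) = -227 - (-42 - 18*(-1)) = -227 - (-42 + 18) = -227 - 1*(-24) = -227 + 24 = -203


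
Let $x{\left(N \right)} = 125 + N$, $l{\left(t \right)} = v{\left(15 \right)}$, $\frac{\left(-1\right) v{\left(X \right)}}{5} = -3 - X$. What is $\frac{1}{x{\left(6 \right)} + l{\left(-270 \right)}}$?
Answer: $\frac{1}{221} \approx 0.0045249$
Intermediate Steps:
$v{\left(X \right)} = 15 + 5 X$ ($v{\left(X \right)} = - 5 \left(-3 - X\right) = 15 + 5 X$)
$l{\left(t \right)} = 90$ ($l{\left(t \right)} = 15 + 5 \cdot 15 = 15 + 75 = 90$)
$\frac{1}{x{\left(6 \right)} + l{\left(-270 \right)}} = \frac{1}{\left(125 + 6\right) + 90} = \frac{1}{131 + 90} = \frac{1}{221}$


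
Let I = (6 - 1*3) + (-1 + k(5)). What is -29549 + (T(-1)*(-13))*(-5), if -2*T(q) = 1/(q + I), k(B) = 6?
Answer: -413751/14 ≈ -29554.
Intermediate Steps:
I = 8 (I = (6 - 1*3) + (-1 + 6) = (6 - 3) + 5 = 3 + 5 = 8)
T(q) = -1/(2*(8 + q)) (T(q) = -1/(2*(q + 8)) = -1/(2*(8 + q)))
-29549 + (T(-1)*(-13))*(-5) = -29549 + (-1/(16 + 2*(-1))*(-13))*(-5) = -29549 + (-1/(16 - 2)*(-13))*(-5) = -29549 + (-1/14*(-13))*(-5) = -29549 + (-1*1/14*(-13))*(-5) = -29549 - 1/14*(-13)*(-5) = -29549 + (13/14)*(-5) = -29549 - 65/14 = -413751/14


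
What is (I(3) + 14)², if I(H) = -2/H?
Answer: 1600/9 ≈ 177.78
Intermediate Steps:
(I(3) + 14)² = (-2/3 + 14)² = (-2*⅓ + 14)² = (-⅔ + 14)² = (40/3)² = 1600/9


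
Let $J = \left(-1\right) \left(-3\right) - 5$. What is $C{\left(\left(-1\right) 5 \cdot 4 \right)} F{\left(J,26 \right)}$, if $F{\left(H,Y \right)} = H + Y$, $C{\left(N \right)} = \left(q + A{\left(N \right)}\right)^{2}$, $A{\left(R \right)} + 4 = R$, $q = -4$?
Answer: $18816$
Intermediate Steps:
$A{\left(R \right)} = -4 + R$
$J = -2$ ($J = 3 - 5 = -2$)
$C{\left(N \right)} = \left(-8 + N\right)^{2}$ ($C{\left(N \right)} = \left(-4 + \left(-4 + N\right)\right)^{2} = \left(-8 + N\right)^{2}$)
$C{\left(\left(-1\right) 5 \cdot 4 \right)} F{\left(J,26 \right)} = \left(-8 + \left(-1\right) 5 \cdot 4\right)^{2} \left(-2 + 26\right) = \left(-8 - 20\right)^{2} \cdot 24 = \left(-28\right)^{2} \cdot 24 = 784 \cdot 24 = 18816$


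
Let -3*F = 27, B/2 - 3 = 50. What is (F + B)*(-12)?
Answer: -1164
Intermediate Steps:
B = 106 (B = 6 + 2*50 = 6 + 100 = 106)
F = -9 (F = -⅓*27 = -9)
(F + B)*(-12) = (-9 + 106)*(-12) = 97*(-12) = -1164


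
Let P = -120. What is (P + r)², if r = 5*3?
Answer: 11025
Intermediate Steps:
r = 15
(P + r)² = (-120 + 15)² = (-105)² = 11025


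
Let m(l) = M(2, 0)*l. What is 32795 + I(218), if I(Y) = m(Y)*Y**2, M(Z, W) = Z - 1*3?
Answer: -10327437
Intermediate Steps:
M(Z, W) = -3 + Z (M(Z, W) = Z - 3 = -3 + Z)
m(l) = -l (m(l) = (-3 + 2)*l = -l)
I(Y) = -Y**3 (I(Y) = (-Y)*Y**2 = -Y**3)
32795 + I(218) = 32795 - 1*218**3 = 32795 - 1*10360232 = 32795 - 10360232 = -10327437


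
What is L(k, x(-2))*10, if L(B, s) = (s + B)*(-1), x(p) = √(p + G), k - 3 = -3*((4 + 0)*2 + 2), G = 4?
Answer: 270 - 10*√2 ≈ 255.86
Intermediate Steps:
k = -27 (k = 3 - 3*((4 + 0)*2 + 2) = 3 - 3*(4*2 + 2) = 3 - 3*(8 + 2) = 3 - 3*10 = 3 - 30 = -27)
x(p) = √(4 + p) (x(p) = √(p + 4) = √(4 + p))
L(B, s) = -B - s (L(B, s) = (B + s)*(-1) = -B - s)
L(k, x(-2))*10 = (-1*(-27) - √(4 - 2))*10 = (27 - √2)*10 = 270 - 10*√2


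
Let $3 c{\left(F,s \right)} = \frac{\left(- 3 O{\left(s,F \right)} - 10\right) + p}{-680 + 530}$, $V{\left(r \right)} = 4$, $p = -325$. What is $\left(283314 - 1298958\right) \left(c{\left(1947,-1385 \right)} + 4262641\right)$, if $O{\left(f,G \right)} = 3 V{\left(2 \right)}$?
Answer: $- \frac{324699494485954}{75} \approx -4.3293 \cdot 10^{12}$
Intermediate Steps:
$O{\left(f,G \right)} = 12$ ($O{\left(f,G \right)} = 3 \cdot 4 = 12$)
$c{\left(F,s \right)} = \frac{371}{450}$ ($c{\left(F,s \right)} = \frac{\left(\left(\left(-3\right) 12 - 10\right) - 325\right) \frac{1}{-680 + 530}}{3} = \frac{\left(\left(-36 - 10\right) - 325\right) \frac{1}{-150}}{3} = \frac{\left(-46 - 325\right) \left(- \frac{1}{150}\right)}{3} = \frac{\left(-371\right) \left(- \frac{1}{150}\right)}{3} = \frac{1}{3} \cdot \frac{371}{150} = \frac{371}{450}$)
$\left(283314 - 1298958\right) \left(c{\left(1947,-1385 \right)} + 4262641\right) = \left(283314 - 1298958\right) \left(\frac{371}{450} + 4262641\right) = \left(-1015644\right) \frac{1918188821}{450} = - \frac{324699494485954}{75}$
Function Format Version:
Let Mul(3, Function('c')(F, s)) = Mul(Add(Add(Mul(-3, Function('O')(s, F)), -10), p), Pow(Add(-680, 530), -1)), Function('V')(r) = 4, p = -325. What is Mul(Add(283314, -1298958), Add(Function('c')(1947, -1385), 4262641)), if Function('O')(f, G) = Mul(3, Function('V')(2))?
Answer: Rational(-324699494485954, 75) ≈ -4.3293e+12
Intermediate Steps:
Function('O')(f, G) = 12 (Function('O')(f, G) = Mul(3, 4) = 12)
Function('c')(F, s) = Rational(371, 450) (Function('c')(F, s) = Mul(Rational(1, 3), Mul(Add(Add(Mul(-3, 12), -10), -325), Pow(Add(-680, 530), -1))) = Mul(Rational(1, 3), Mul(Add(Add(-36, -10), -325), Pow(-150, -1))) = Mul(Rational(1, 3), Mul(Add(-46, -325), Rational(-1, 150))) = Mul(Rational(1, 3), Mul(-371, Rational(-1, 150))) = Mul(Rational(1, 3), Rational(371, 150)) = Rational(371, 450))
Mul(Add(283314, -1298958), Add(Function('c')(1947, -1385), 4262641)) = Mul(Add(283314, -1298958), Add(Rational(371, 450), 4262641)) = Mul(-1015644, Rational(1918188821, 450)) = Rational(-324699494485954, 75)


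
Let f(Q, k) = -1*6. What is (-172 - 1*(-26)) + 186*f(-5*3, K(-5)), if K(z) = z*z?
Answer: -1262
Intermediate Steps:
K(z) = z²
f(Q, k) = -6
(-172 - 1*(-26)) + 186*f(-5*3, K(-5)) = (-172 - 1*(-26)) + 186*(-6) = (-172 + 26) - 1116 = -146 - 1116 = -1262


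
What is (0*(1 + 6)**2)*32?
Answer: 0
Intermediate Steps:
(0*(1 + 6)**2)*32 = (0*7**2)*32 = (0*49)*32 = 0*32 = 0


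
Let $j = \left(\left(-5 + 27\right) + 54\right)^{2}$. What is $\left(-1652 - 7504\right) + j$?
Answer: $-3380$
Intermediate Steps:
$j = 5776$ ($j = \left(22 + 54\right)^{2} = 76^{2} = 5776$)
$\left(-1652 - 7504\right) + j = \left(-1652 - 7504\right) + 5776 = -9156 + 5776 = -3380$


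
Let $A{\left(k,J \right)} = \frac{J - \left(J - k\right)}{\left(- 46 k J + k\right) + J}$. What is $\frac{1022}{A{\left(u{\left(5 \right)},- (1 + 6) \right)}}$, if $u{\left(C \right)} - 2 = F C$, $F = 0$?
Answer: $326529$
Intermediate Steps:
$u{\left(C \right)} = 2$ ($u{\left(C \right)} = 2 + 0 C = 2 + 0 = 2$)
$A{\left(k,J \right)} = \frac{k}{J + k - 46 J k}$ ($A{\left(k,J \right)} = \frac{k}{\left(- 46 J k + k\right) + J} = \frac{k}{\left(k - 46 J k\right) + J} = \frac{k}{J + k - 46 J k}$)
$\frac{1022}{A{\left(u{\left(5 \right)},- (1 + 6) \right)}} = \frac{1022}{2 \frac{1}{- (1 + 6) + 2 - 46 \left(- (1 + 6)\right) 2}} = \frac{1022}{2 \frac{1}{\left(-1\right) 7 + 2 - 46 \left(\left(-1\right) 7\right) 2}} = \frac{1022}{2 \frac{1}{-7 + 2 - \left(-322\right) 2}} = \frac{1022}{2 \frac{1}{-7 + 2 + 644}} = \frac{1022}{2 \cdot \frac{1}{639}} = \frac{1022}{\frac{2}{639}} = 1022 \cdot \frac{639}{2} = 326529$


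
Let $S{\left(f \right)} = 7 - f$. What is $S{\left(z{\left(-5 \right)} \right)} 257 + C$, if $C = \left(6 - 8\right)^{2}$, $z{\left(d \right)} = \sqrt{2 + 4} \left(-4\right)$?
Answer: $1803 + 1028 \sqrt{6} \approx 4321.1$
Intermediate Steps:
$z{\left(d \right)} = - 4 \sqrt{6}$ ($z{\left(d \right)} = \sqrt{6} \left(-4\right) = - 4 \sqrt{6}$)
$C = 4$ ($C = \left(-2\right)^{2} = 4$)
$S{\left(z{\left(-5 \right)} \right)} 257 + C = \left(7 - - 4 \sqrt{6}\right) 257 + 4 = \left(7 + 4 \sqrt{6}\right) 257 + 4 = \left(1799 + 1028 \sqrt{6}\right) + 4 = 1803 + 1028 \sqrt{6}$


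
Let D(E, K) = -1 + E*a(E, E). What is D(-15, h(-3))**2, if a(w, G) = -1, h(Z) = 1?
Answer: 196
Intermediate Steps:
D(E, K) = -1 - E (D(E, K) = -1 + E*(-1) = -1 - E)
D(-15, h(-3))**2 = (-1 - 1*(-15))**2 = (-1 + 15)**2 = 14**2 = 196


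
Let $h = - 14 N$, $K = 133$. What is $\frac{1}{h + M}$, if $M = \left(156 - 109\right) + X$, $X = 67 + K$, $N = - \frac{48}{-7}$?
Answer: $\frac{1}{151} \approx 0.0066225$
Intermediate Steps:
$N = \frac{48}{7}$ ($N = \left(-48\right) \left(- \frac{1}{7}\right) = \frac{48}{7} \approx 6.8571$)
$X = 200$ ($X = 67 + 133 = 200$)
$h = -96$ ($h = \left(-14\right) \frac{48}{7} = -96$)
$M = 247$ ($M = \left(156 - 109\right) + 200 = 47 + 200 = 247$)
$\frac{1}{h + M} = \frac{1}{-96 + 247} = \frac{1}{151}$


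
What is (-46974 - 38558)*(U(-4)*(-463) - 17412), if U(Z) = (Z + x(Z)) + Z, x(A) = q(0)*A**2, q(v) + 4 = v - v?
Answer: -1362011568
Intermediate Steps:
q(v) = -4 (q(v) = -4 + (v - v) = -4 + 0 = -4)
x(A) = -4*A**2
U(Z) = -4*Z**2 + 2*Z (U(Z) = (Z - 4*Z**2) + Z = -4*Z**2 + 2*Z)
(-46974 - 38558)*(U(-4)*(-463) - 17412) = (-46974 - 38558)*((2*(-4)*(1 - 2*(-4)))*(-463) - 17412) = -85532*((2*(-4)*(1 + 8))*(-463) - 17412) = -85532*((2*(-4)*9)*(-463) - 17412) = -85532*(-72*(-463) - 17412) = -85532*(33336 - 17412) = -85532*15924 = -1362011568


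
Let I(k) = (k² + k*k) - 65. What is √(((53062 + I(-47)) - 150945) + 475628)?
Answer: √382098 ≈ 618.14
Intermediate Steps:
I(k) = -65 + 2*k² (I(k) = (k² + k²) - 65 = 2*k² - 65 = -65 + 2*k²)
√(((53062 + I(-47)) - 150945) + 475628) = √(((53062 + (-65 + 2*(-47)²)) - 150945) + 475628) = √(((53062 + (-65 + 2*2209)) - 150945) + 475628) = √(((53062 + (-65 + 4418)) - 150945) + 475628) = √(((53062 + 4353) - 150945) + 475628) = √((57415 - 150945) + 475628) = √(-93530 + 475628) = √382098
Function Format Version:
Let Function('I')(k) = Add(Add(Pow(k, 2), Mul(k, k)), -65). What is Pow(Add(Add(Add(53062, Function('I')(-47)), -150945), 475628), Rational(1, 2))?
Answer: Pow(382098, Rational(1, 2)) ≈ 618.14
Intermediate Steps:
Function('I')(k) = Add(-65, Mul(2, Pow(k, 2))) (Function('I')(k) = Add(Add(Pow(k, 2), Pow(k, 2)), -65) = Add(Mul(2, Pow(k, 2)), -65) = Add(-65, Mul(2, Pow(k, 2))))
Pow(Add(Add(Add(53062, Function('I')(-47)), -150945), 475628), Rational(1, 2)) = Pow(Add(Add(Add(53062, Add(-65, Mul(2, Pow(-47, 2)))), -150945), 475628), Rational(1, 2)) = Pow(Add(Add(Add(53062, Add(-65, Mul(2, 2209))), -150945), 475628), Rational(1, 2)) = Pow(Add(Add(Add(53062, Add(-65, 4418)), -150945), 475628), Rational(1, 2)) = Pow(Add(Add(Add(53062, 4353), -150945), 475628), Rational(1, 2)) = Pow(Add(Add(57415, -150945), 475628), Rational(1, 2)) = Pow(Add(-93530, 475628), Rational(1, 2)) = Pow(382098, Rational(1, 2))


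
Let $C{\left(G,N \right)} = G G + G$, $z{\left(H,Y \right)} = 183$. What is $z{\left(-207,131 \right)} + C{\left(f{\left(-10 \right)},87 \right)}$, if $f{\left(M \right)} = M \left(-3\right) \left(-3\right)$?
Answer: $8193$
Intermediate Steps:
$f{\left(M \right)} = 9 M$ ($f{\left(M \right)} = - 3 M \left(-3\right) = 9 M$)
$C{\left(G,N \right)} = G + G^{2}$ ($C{\left(G,N \right)} = G^{2} + G = G + G^{2}$)
$z{\left(-207,131 \right)} + C{\left(f{\left(-10 \right)},87 \right)} = 183 + 9 \left(-10\right) \left(1 + 9 \left(-10\right)\right) = 183 - 90 \left(1 - 90\right) = 183 - -8010 = 183 + 8010 = 8193$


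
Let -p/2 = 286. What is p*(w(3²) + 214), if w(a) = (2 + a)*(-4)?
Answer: -97240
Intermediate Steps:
p = -572 (p = -2*286 = -572)
w(a) = -8 - 4*a
p*(w(3²) + 214) = -572*((-8 - 4*3²) + 214) = -572*((-8 - 4*9) + 214) = -572*((-8 - 36) + 214) = -572*(-44 + 214) = -572*170 = -97240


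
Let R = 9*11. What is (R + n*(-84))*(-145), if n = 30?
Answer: 351045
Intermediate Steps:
R = 99
(R + n*(-84))*(-145) = (99 + 30*(-84))*(-145) = (99 - 2520)*(-145) = -2421*(-145) = 351045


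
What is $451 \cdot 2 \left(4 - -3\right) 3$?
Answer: $18942$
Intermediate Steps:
$451 \cdot 2 \left(4 - -3\right) 3 = 451 \cdot 2 \left(4 + 3\right) 3 = 451 \cdot 2 \cdot 7 \cdot 3 = 451 \cdot 14 \cdot 3 = 451 \cdot 42 = 18942$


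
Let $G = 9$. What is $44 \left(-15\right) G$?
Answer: $-5940$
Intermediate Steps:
$44 \left(-15\right) G = 44 \left(-15\right) 9 = \left(-660\right) 9 = -5940$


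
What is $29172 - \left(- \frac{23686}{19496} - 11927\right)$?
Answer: $\frac{400644895}{9748} \approx 41100.0$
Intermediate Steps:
$29172 - \left(- \frac{23686}{19496} - 11927\right) = 29172 - \left(\left(-23686\right) \frac{1}{19496} - 11927\right) = 29172 - \left(- \frac{11843}{9748} - 11927\right) = 29172 - - \frac{116276239}{9748} = 29172 + \frac{116276239}{9748} = \frac{400644895}{9748}$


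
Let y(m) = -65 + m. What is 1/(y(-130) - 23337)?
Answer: -1/23532 ≈ -4.2495e-5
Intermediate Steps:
1/(y(-130) - 23337) = 1/((-65 - 130) - 23337) = 1/(-195 - 23337) = 1/(-23532) = -1/23532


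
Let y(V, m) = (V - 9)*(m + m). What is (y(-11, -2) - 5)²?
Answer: 5625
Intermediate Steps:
y(V, m) = 2*m*(-9 + V) (y(V, m) = (-9 + V)*(2*m) = 2*m*(-9 + V))
(y(-11, -2) - 5)² = (2*(-2)*(-9 - 11) - 5)² = (2*(-2)*(-20) - 5)² = (80 - 5)² = 75² = 5625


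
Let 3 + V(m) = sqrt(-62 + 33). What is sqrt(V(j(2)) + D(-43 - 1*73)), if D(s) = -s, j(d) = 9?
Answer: sqrt(113 + I*sqrt(29)) ≈ 10.633 + 0.25323*I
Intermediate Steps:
V(m) = -3 + I*sqrt(29) (V(m) = -3 + sqrt(-62 + 33) = -3 + sqrt(-29) = -3 + I*sqrt(29))
sqrt(V(j(2)) + D(-43 - 1*73)) = sqrt((-3 + I*sqrt(29)) - (-43 - 1*73)) = sqrt((-3 + I*sqrt(29)) - (-43 - 73)) = sqrt((-3 + I*sqrt(29)) - 1*(-116)) = sqrt((-3 + I*sqrt(29)) + 116) = sqrt(113 + I*sqrt(29))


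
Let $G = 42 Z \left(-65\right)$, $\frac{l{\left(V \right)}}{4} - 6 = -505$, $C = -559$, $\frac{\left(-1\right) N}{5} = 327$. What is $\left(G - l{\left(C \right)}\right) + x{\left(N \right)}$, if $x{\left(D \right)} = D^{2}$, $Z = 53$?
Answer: $2530531$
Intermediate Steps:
$N = -1635$ ($N = \left(-5\right) 327 = -1635$)
$l{\left(V \right)} = -1996$ ($l{\left(V \right)} = 24 + 4 \left(-505\right) = 24 - 2020 = -1996$)
$G = -144690$ ($G = 42 \cdot 53 \left(-65\right) = 2226 \left(-65\right) = -144690$)
$\left(G - l{\left(C \right)}\right) + x{\left(N \right)} = \left(-144690 - -1996\right) + \left(-1635\right)^{2} = \left(-144690 + 1996\right) + 2673225 = -142694 + 2673225 = 2530531$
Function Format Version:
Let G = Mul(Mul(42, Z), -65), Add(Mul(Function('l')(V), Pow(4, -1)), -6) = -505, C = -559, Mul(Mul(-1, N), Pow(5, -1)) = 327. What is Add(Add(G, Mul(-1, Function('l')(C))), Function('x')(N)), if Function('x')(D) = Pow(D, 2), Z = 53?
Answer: 2530531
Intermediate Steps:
N = -1635 (N = Mul(-5, 327) = -1635)
Function('l')(V) = -1996 (Function('l')(V) = Add(24, Mul(4, -505)) = Add(24, -2020) = -1996)
G = -144690 (G = Mul(Mul(42, 53), -65) = Mul(2226, -65) = -144690)
Add(Add(G, Mul(-1, Function('l')(C))), Function('x')(N)) = Add(Add(-144690, Mul(-1, -1996)), Pow(-1635, 2)) = Add(Add(-144690, 1996), 2673225) = Add(-142694, 2673225) = 2530531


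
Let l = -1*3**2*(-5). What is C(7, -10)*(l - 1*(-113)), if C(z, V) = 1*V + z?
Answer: -474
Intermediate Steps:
C(z, V) = V + z
l = 45 (l = -1*9*(-5) = -9*(-5) = 45)
C(7, -10)*(l - 1*(-113)) = (-10 + 7)*(45 - 1*(-113)) = -3*(45 + 113) = -3*158 = -474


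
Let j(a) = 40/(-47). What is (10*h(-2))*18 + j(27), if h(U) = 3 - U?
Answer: 42260/47 ≈ 899.15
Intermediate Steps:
j(a) = -40/47 (j(a) = 40*(-1/47) = -40/47)
(10*h(-2))*18 + j(27) = (10*(3 - 1*(-2)))*18 - 40/47 = (10*(3 + 2))*18 - 40/47 = (10*5)*18 - 40/47 = 50*18 - 40/47 = 900 - 40/47 = 42260/47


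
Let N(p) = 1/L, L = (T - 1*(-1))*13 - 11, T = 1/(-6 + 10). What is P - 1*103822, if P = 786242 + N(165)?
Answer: 14330824/21 ≈ 6.8242e+5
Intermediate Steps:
T = 1/4 ≈ 0.25000
L = 21/4 (L = (1/4 - 1*(-1))*13 - 11 = (1/4 + 1)*13 - 11 = (5/4)*13 - 11 = 65/4 - 11 = 21/4 ≈ 5.2500)
N(p) = 4/21 (N(p) = 1/(21/4) = 4/21)
P = 16511086/21 (P = 786242 + 4/21 = 16511086/21 ≈ 7.8624e+5)
P - 1*103822 = 16511086/21 - 1*103822 = 16511086/21 - 103822 = 14330824/21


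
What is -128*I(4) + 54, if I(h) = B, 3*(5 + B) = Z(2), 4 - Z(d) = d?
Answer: 1826/3 ≈ 608.67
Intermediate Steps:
Z(d) = 4 - d
B = -13/3 (B = -5 + (4 - 1*2)/3 = -5 + (4 - 2)/3 = -5 + (1/3)*2 = -5 + 2/3 = -13/3 ≈ -4.3333)
I(h) = -13/3
-128*I(4) + 54 = -128*(-13/3) + 54 = 1664/3 + 54 = 1826/3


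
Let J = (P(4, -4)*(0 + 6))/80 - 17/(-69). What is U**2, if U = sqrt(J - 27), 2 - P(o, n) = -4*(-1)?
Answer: -37127/1380 ≈ -26.904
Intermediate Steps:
P(o, n) = -2 (P(o, n) = 2 - (-4)*(-1) = 2 - 1*4 = 2 - 4 = -2)
J = 133/1380 (J = -2*(0 + 6)/80 - 17/(-69) = -2*6*(1/80) - 17*(-1/69) = -12*1/80 + 17/69 = -3/20 + 17/69 = 133/1380 ≈ 0.096377)
U = I*sqrt(12808815)/690 (U = sqrt(133/1380 - 27) = sqrt(-37127/1380) = I*sqrt(12808815)/690 ≈ 5.1869*I)
U**2 = (I*sqrt(12808815)/690)**2 = -37127/1380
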